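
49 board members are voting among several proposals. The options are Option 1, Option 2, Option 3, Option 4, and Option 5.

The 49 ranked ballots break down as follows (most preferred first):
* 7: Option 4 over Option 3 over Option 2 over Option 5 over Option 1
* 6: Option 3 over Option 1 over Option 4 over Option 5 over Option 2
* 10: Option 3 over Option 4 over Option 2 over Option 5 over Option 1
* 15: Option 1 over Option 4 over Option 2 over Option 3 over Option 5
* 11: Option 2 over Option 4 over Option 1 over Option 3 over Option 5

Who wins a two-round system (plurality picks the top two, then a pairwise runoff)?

Round 1 first-place votes: Option 1 15, Option 2 11, Option 3 16, Option 4 7, Option 5 0. Option 3 and Option 1 advance.
Runoff: Option 3 is ranked above Option 1 on 23 ballots, Option 1 above Option 3 on 26.

Option 1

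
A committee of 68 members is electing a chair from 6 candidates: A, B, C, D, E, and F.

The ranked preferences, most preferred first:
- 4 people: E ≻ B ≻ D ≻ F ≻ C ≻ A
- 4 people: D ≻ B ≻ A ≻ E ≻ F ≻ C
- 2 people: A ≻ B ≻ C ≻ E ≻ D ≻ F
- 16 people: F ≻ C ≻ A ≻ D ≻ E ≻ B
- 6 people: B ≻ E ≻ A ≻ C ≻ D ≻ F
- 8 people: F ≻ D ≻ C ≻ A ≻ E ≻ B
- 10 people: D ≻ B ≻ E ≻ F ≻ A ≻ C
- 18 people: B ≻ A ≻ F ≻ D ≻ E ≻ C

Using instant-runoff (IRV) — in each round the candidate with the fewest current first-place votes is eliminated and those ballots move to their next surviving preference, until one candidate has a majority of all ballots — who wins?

B

Round 1: A 2, B 24, C 0, D 14, E 4, F 24. C eliminated.
Round 2: A 2, B 24, D 14, E 4, F 24. A eliminated.
Round 3: B 26, D 14, E 4, F 24. E eliminated.
Round 4: B 30, D 14, F 24. D eliminated.
Round 5: B 44, F 24. B has a majority (≥35).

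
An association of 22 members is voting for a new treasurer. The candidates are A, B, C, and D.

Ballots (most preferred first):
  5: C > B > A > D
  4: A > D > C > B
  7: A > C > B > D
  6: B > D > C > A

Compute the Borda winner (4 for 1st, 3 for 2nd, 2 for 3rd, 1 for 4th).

C

A: 5×2 + 4×4 + 7×4 + 6×1 = 60
B: 5×3 + 4×1 + 7×2 + 6×4 = 57
C: 5×4 + 4×2 + 7×3 + 6×2 = 61
D: 5×1 + 4×3 + 7×1 + 6×3 = 42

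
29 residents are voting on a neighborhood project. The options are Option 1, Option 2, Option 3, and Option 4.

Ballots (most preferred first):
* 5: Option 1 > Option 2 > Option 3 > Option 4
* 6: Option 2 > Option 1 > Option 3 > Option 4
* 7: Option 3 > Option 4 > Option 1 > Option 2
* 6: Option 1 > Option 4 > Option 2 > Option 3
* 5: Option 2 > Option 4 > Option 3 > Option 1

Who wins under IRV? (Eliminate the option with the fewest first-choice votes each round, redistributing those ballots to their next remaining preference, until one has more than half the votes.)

Round 1: Option 1 11, Option 2 11, Option 3 7, Option 4 0. Option 4 eliminated.
Round 2: Option 1 11, Option 2 11, Option 3 7. Option 3 eliminated.
Round 3: Option 1 18, Option 2 11. Option 1 has a majority (≥15).

Option 1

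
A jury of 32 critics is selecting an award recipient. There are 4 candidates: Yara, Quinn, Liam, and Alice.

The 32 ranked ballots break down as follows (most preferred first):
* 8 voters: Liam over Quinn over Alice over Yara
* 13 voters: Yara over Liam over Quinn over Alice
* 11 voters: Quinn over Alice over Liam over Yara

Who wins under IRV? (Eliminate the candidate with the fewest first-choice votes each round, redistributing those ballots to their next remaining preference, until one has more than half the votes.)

Quinn

Round 1: Yara 13, Quinn 11, Liam 8, Alice 0. Alice eliminated.
Round 2: Yara 13, Quinn 11, Liam 8. Liam eliminated.
Round 3: Yara 13, Quinn 19. Quinn has a majority (≥17).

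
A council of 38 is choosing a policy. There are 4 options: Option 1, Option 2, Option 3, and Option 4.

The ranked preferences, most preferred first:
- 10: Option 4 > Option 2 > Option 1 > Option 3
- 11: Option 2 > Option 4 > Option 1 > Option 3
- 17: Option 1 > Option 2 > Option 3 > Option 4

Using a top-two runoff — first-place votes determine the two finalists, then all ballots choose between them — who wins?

Round 1 first-place votes: Option 1 17, Option 2 11, Option 3 0, Option 4 10. Option 1 and Option 2 advance.
Runoff: Option 1 is ranked above Option 2 on 17 ballots, Option 2 above Option 1 on 21.

Option 2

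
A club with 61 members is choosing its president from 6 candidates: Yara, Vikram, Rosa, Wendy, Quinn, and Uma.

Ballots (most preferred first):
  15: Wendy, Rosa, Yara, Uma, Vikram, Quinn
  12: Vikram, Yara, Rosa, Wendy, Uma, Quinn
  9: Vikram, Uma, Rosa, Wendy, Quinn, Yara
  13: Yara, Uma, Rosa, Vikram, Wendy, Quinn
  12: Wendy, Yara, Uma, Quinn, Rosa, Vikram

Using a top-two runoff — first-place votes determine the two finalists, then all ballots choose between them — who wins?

Vikram

Round 1 first-place votes: Yara 13, Vikram 21, Rosa 0, Wendy 27, Quinn 0, Uma 0. Wendy and Vikram advance.
Runoff: Wendy is ranked above Vikram on 27 ballots, Vikram above Wendy on 34.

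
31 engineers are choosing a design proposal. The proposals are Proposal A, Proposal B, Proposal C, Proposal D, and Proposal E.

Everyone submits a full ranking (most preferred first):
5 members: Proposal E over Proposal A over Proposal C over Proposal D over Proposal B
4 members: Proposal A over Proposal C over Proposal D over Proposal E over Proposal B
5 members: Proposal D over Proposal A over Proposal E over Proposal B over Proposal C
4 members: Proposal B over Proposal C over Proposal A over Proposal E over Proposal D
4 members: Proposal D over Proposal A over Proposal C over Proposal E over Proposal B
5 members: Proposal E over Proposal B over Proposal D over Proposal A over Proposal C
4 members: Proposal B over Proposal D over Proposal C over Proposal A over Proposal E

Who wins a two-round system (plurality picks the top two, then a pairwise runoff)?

Proposal D

Round 1 first-place votes: Proposal A 4, Proposal B 8, Proposal C 0, Proposal D 9, Proposal E 10. Proposal E and Proposal D advance.
Runoff: Proposal E is ranked above Proposal D on 14 ballots, Proposal D above Proposal E on 17.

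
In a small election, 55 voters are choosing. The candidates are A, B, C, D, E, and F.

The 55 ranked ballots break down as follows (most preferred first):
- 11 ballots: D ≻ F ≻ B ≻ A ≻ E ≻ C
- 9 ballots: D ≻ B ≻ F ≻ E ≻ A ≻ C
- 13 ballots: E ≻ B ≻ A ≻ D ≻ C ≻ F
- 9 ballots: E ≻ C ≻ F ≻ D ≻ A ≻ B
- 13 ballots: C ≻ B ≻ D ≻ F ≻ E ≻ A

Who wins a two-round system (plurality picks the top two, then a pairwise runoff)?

D

Round 1 first-place votes: A 0, B 0, C 13, D 20, E 22, F 0. E and D advance.
Runoff: E is ranked above D on 22 ballots, D above E on 33.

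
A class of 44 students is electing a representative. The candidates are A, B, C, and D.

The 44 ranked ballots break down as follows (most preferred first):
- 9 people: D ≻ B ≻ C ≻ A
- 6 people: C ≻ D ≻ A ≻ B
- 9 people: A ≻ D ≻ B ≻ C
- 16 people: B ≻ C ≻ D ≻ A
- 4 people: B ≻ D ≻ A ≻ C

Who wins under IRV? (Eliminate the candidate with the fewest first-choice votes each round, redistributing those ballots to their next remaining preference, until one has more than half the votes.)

D

Round 1: A 9, B 20, C 6, D 9. C eliminated.
Round 2: A 9, B 20, D 15. A eliminated.
Round 3: B 20, D 24. D has a majority (≥23).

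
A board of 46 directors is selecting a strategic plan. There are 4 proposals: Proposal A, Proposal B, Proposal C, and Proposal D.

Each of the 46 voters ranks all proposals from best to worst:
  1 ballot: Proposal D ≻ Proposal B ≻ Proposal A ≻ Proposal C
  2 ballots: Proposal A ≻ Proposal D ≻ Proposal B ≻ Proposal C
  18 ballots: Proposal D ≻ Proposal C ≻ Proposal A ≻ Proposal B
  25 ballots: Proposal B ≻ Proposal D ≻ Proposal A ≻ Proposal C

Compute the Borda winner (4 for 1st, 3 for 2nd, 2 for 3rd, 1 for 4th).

Proposal D

Proposal A: 1×2 + 2×4 + 18×2 + 25×2 = 96
Proposal B: 1×3 + 2×2 + 18×1 + 25×4 = 125
Proposal C: 1×1 + 2×1 + 18×3 + 25×1 = 82
Proposal D: 1×4 + 2×3 + 18×4 + 25×3 = 157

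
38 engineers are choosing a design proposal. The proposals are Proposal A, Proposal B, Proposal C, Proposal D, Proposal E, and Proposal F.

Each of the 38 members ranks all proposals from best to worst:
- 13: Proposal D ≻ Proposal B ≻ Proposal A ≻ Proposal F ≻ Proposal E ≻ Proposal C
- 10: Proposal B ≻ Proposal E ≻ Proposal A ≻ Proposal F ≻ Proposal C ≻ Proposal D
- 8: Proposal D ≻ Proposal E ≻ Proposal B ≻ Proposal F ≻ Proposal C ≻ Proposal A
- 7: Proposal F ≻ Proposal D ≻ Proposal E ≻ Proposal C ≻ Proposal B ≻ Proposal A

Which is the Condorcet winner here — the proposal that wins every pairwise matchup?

Proposal D vs Proposal A: 28–10
Proposal D vs Proposal B: 28–10
Proposal D vs Proposal C: 28–10
Proposal D vs Proposal E: 28–10
Proposal D vs Proposal F: 21–17
Proposal D beats every other proposal.

Proposal D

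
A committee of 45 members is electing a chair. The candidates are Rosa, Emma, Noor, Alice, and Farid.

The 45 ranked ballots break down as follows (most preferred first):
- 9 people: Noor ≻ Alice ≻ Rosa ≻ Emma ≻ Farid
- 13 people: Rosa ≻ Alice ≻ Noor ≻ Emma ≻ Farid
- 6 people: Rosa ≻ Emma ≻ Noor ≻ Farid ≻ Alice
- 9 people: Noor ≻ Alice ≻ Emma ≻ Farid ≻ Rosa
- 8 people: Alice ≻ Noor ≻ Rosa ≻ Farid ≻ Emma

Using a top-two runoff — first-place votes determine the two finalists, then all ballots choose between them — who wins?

Noor

Round 1 first-place votes: Rosa 19, Emma 0, Noor 18, Alice 8, Farid 0. Rosa and Noor advance.
Runoff: Rosa is ranked above Noor on 19 ballots, Noor above Rosa on 26.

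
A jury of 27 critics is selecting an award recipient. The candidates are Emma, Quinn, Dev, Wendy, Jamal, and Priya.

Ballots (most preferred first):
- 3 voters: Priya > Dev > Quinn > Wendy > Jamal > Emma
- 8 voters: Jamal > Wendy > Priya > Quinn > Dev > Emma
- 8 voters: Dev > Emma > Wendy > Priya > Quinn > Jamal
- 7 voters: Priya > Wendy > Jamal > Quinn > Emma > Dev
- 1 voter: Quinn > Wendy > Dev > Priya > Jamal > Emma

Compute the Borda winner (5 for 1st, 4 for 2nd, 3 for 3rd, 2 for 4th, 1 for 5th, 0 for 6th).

Emma: 3×0 + 8×0 + 8×4 + 7×1 + 1×0 = 39
Quinn: 3×3 + 8×2 + 8×1 + 7×2 + 1×5 = 52
Dev: 3×4 + 8×1 + 8×5 + 7×0 + 1×3 = 63
Wendy: 3×2 + 8×4 + 8×3 + 7×4 + 1×4 = 94
Jamal: 3×1 + 8×5 + 8×0 + 7×3 + 1×1 = 65
Priya: 3×5 + 8×3 + 8×2 + 7×5 + 1×2 = 92

Wendy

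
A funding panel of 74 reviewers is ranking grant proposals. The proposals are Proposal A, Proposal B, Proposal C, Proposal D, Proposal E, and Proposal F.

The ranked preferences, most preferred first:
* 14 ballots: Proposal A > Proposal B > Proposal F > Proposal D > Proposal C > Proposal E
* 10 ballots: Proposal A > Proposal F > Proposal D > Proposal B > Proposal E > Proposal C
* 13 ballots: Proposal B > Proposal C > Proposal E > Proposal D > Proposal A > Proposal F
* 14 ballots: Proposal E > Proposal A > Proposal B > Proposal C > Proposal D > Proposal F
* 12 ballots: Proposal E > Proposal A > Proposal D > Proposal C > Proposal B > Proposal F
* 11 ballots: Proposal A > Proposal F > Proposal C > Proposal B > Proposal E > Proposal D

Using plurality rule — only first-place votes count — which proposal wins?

Proposal A

First-place votes: Proposal A 35, Proposal B 13, Proposal C 0, Proposal D 0, Proposal E 26, Proposal F 0.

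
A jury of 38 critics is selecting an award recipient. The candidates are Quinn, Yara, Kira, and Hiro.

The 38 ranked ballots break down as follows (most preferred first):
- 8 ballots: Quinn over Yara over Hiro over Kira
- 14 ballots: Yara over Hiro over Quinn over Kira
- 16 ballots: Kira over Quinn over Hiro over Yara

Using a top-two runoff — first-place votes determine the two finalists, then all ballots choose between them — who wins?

Round 1 first-place votes: Quinn 8, Yara 14, Kira 16, Hiro 0. Kira and Yara advance.
Runoff: Kira is ranked above Yara on 16 ballots, Yara above Kira on 22.

Yara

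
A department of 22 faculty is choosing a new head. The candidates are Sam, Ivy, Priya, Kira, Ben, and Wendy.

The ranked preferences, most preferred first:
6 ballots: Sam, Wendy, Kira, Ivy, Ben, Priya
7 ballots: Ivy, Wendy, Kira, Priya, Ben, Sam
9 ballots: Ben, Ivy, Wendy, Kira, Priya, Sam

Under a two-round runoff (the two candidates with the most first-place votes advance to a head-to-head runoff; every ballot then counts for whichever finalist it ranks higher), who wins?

Ivy

Round 1 first-place votes: Sam 6, Ivy 7, Priya 0, Kira 0, Ben 9, Wendy 0. Ben and Ivy advance.
Runoff: Ben is ranked above Ivy on 9 ballots, Ivy above Ben on 13.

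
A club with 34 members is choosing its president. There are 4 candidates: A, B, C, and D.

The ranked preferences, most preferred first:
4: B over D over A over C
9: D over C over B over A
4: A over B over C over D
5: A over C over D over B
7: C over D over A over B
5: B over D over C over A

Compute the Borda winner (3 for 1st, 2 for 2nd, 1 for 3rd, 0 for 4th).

A: 4×1 + 9×0 + 4×3 + 5×3 + 7×1 + 5×0 = 38
B: 4×3 + 9×1 + 4×2 + 5×0 + 7×0 + 5×3 = 44
C: 4×0 + 9×2 + 4×1 + 5×2 + 7×3 + 5×1 = 58
D: 4×2 + 9×3 + 4×0 + 5×1 + 7×2 + 5×2 = 64

D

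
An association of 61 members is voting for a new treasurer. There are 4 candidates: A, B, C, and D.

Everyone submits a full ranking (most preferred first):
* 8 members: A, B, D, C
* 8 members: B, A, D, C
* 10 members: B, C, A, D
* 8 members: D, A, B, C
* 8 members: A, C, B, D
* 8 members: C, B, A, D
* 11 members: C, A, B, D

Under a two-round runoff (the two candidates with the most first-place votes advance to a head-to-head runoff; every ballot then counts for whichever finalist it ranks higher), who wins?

Round 1 first-place votes: A 16, B 18, C 19, D 8. C and B advance.
Runoff: C is ranked above B on 27 ballots, B above C on 34.

B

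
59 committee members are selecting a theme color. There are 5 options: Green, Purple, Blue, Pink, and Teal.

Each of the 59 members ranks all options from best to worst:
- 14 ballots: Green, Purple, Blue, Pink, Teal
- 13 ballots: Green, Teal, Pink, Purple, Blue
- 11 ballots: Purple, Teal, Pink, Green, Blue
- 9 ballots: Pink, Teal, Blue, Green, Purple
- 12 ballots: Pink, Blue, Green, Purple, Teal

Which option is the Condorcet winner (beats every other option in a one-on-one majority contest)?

Pink vs Green: 32–27
Pink vs Purple: 34–25
Pink vs Blue: 45–14
Pink vs Teal: 35–24
Pink beats every other option.

Pink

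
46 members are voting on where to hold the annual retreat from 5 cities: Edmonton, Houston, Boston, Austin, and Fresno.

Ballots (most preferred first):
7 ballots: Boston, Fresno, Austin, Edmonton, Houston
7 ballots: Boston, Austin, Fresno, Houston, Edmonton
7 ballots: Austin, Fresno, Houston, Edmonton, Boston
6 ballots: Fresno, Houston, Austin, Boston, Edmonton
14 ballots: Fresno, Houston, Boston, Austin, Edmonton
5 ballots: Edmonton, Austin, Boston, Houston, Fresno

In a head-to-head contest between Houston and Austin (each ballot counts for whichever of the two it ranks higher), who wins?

Austin

Houston is ranked above Austin on 20 ballots; Austin above Houston on 26.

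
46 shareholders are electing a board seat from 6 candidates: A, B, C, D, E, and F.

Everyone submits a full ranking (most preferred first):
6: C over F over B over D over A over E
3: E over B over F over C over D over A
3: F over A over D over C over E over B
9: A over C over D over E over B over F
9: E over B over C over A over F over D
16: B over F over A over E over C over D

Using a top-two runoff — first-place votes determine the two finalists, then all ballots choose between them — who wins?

Round 1 first-place votes: A 9, B 16, C 6, D 0, E 12, F 3. B and E advance.
Runoff: B is ranked above E on 22 ballots, E above B on 24.

E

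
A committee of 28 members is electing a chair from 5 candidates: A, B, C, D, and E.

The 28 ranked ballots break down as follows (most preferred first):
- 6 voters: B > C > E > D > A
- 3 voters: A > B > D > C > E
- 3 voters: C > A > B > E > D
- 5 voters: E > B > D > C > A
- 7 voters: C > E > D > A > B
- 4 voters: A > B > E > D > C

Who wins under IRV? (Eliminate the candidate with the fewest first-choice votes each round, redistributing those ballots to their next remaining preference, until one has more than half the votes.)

B

Round 1: A 7, B 6, C 10, D 0, E 5. D eliminated.
Round 2: A 7, B 6, C 10, E 5. E eliminated.
Round 3: A 7, B 11, C 10. A eliminated.
Round 4: B 18, C 10. B has a majority (≥15).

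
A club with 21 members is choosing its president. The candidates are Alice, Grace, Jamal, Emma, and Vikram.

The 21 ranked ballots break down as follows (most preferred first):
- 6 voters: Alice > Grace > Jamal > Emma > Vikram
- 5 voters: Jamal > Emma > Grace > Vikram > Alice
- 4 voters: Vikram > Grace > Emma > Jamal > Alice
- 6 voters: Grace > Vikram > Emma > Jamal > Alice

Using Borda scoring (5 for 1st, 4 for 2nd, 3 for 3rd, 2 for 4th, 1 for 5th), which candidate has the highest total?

Alice: 6×5 + 5×1 + 4×1 + 6×1 = 45
Grace: 6×4 + 5×3 + 4×4 + 6×5 = 85
Jamal: 6×3 + 5×5 + 4×2 + 6×2 = 63
Emma: 6×2 + 5×4 + 4×3 + 6×3 = 62
Vikram: 6×1 + 5×2 + 4×5 + 6×4 = 60

Grace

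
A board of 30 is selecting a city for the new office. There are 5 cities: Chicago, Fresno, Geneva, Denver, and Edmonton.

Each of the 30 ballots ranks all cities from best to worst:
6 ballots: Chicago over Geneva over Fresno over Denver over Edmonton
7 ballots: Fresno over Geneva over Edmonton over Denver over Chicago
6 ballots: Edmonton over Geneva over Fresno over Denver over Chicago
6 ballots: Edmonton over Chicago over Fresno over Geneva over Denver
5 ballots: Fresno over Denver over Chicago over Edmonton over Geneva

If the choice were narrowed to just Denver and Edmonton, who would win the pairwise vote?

Edmonton

Denver is ranked above Edmonton on 11 ballots; Edmonton above Denver on 19.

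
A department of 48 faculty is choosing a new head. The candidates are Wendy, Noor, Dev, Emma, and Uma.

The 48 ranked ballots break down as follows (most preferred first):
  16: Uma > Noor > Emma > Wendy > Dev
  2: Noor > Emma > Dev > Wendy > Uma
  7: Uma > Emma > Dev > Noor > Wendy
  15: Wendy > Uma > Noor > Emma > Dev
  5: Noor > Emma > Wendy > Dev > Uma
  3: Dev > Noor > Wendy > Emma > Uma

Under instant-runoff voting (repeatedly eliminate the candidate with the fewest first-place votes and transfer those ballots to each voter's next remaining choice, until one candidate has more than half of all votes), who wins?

Wendy

Round 1: Wendy 15, Noor 7, Dev 3, Emma 0, Uma 23. Emma eliminated.
Round 2: Wendy 15, Noor 7, Dev 3, Uma 23. Dev eliminated.
Round 3: Wendy 15, Noor 10, Uma 23. Noor eliminated.
Round 4: Wendy 25, Uma 23. Wendy has a majority (≥25).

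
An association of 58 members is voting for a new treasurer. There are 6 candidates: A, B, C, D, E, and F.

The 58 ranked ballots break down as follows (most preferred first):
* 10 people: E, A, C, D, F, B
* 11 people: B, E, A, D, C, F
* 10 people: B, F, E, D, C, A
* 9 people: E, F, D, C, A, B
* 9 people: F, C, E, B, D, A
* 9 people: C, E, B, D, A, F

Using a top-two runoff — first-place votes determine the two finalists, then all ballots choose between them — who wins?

Round 1 first-place votes: A 0, B 21, C 9, D 0, E 19, F 9. B and E advance.
Runoff: B is ranked above E on 21 ballots, E above B on 37.

E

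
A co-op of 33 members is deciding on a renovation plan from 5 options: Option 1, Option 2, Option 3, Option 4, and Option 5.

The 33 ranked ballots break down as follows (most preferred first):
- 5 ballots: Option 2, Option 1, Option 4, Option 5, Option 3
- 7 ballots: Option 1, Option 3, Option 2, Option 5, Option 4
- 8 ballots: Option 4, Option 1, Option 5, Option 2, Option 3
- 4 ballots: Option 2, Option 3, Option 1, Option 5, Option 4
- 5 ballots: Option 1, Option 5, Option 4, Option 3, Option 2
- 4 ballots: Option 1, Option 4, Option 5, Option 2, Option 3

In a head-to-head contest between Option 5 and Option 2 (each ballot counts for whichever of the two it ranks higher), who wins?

Option 5 is ranked above Option 2 on 17 ballots; Option 2 above Option 5 on 16.

Option 5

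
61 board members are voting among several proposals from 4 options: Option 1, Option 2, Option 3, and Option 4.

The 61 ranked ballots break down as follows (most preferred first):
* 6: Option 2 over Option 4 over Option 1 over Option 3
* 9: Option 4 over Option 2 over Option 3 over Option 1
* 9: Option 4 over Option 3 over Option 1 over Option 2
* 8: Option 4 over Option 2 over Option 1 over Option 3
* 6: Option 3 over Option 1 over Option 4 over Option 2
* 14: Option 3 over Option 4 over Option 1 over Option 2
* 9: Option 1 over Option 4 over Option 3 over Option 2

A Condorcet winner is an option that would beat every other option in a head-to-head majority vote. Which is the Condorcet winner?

Option 4 vs Option 1: 46–15
Option 4 vs Option 2: 55–6
Option 4 vs Option 3: 41–20
Option 4 beats every other option.

Option 4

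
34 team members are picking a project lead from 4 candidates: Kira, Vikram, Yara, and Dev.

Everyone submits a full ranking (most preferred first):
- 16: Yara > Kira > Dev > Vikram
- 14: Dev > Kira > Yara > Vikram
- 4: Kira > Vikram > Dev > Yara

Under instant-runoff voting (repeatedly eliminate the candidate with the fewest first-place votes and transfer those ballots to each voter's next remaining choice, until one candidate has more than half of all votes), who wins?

Round 1: Kira 4, Vikram 0, Yara 16, Dev 14. Vikram eliminated.
Round 2: Kira 4, Yara 16, Dev 14. Kira eliminated.
Round 3: Yara 16, Dev 18. Dev has a majority (≥18).

Dev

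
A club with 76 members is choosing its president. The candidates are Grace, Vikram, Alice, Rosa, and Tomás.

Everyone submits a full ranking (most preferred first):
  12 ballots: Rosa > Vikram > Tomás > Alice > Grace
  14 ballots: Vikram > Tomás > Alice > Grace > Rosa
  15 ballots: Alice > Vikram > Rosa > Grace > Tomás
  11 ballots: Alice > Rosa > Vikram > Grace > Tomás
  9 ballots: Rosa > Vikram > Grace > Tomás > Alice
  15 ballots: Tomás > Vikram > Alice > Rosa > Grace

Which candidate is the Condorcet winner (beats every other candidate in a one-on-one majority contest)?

Vikram vs Grace: 76–0
Vikram vs Alice: 50–26
Vikram vs Rosa: 44–32
Vikram vs Tomás: 61–15
Vikram beats every other candidate.

Vikram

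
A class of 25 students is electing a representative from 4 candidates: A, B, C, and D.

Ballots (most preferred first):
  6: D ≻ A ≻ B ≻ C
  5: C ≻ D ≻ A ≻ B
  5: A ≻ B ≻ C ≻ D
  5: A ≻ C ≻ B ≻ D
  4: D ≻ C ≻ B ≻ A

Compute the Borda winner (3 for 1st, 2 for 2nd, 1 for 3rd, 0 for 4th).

A

A: 6×2 + 5×1 + 5×3 + 5×3 + 4×0 = 47
B: 6×1 + 5×0 + 5×2 + 5×1 + 4×1 = 25
C: 6×0 + 5×3 + 5×1 + 5×2 + 4×2 = 38
D: 6×3 + 5×2 + 5×0 + 5×0 + 4×3 = 40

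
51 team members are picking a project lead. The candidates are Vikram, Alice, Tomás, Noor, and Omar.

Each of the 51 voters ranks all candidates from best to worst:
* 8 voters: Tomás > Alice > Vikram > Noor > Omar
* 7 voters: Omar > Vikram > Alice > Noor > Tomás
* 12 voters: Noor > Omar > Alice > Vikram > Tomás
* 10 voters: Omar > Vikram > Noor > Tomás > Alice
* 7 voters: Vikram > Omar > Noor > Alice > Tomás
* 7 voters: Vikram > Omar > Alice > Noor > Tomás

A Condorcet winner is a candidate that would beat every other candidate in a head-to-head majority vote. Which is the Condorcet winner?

Omar

Omar vs Vikram: 29–22
Omar vs Alice: 43–8
Omar vs Tomás: 43–8
Omar vs Noor: 31–20
Omar beats every other candidate.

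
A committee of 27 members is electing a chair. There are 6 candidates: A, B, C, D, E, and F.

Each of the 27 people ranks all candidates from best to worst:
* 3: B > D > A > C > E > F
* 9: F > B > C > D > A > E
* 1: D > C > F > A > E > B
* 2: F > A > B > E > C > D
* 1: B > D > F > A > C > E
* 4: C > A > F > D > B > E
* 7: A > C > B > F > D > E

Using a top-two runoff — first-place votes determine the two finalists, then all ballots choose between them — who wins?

A

Round 1 first-place votes: A 7, B 4, C 4, D 1, E 0, F 11. F and A advance.
Runoff: F is ranked above A on 13 ballots, A above F on 14.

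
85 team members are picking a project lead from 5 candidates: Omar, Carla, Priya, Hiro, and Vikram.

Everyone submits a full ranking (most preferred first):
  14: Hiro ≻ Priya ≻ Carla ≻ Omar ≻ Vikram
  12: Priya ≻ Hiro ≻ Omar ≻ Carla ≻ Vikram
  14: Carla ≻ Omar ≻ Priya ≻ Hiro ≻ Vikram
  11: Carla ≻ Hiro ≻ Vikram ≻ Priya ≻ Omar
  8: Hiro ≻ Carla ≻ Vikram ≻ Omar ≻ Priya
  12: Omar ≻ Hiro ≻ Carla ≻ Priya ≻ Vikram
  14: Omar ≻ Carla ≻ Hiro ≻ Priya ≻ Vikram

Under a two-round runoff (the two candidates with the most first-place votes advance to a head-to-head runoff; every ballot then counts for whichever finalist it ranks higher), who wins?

Carla

Round 1 first-place votes: Omar 26, Carla 25, Priya 12, Hiro 22, Vikram 0. Omar and Carla advance.
Runoff: Omar is ranked above Carla on 38 ballots, Carla above Omar on 47.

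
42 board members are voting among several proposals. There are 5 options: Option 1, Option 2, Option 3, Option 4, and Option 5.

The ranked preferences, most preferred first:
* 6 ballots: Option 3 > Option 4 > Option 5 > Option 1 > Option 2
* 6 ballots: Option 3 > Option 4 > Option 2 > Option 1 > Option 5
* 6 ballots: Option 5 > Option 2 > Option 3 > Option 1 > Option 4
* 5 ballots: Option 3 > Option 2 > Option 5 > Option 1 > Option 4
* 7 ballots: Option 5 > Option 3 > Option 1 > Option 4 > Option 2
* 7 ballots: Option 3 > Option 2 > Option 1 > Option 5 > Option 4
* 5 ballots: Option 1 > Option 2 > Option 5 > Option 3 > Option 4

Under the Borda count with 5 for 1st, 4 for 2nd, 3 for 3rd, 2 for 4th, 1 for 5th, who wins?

Option 1: 6×2 + 6×2 + 6×2 + 5×2 + 7×3 + 7×3 + 5×5 = 113
Option 2: 6×1 + 6×3 + 6×4 + 5×4 + 7×1 + 7×4 + 5×4 = 123
Option 3: 6×5 + 6×5 + 6×3 + 5×5 + 7×4 + 7×5 + 5×2 = 176
Option 4: 6×4 + 6×4 + 6×1 + 5×1 + 7×2 + 7×1 + 5×1 = 85
Option 5: 6×3 + 6×1 + 6×5 + 5×3 + 7×5 + 7×2 + 5×3 = 133

Option 3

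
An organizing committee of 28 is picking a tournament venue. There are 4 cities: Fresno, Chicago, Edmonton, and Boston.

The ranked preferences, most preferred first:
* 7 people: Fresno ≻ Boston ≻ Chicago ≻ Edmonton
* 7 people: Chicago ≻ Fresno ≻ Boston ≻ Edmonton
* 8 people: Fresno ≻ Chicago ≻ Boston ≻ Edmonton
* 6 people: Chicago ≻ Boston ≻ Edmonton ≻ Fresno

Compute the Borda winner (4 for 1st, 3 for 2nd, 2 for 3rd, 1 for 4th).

Chicago

Fresno: 7×4 + 7×3 + 8×4 + 6×1 = 87
Chicago: 7×2 + 7×4 + 8×3 + 6×4 = 90
Edmonton: 7×1 + 7×1 + 8×1 + 6×2 = 34
Boston: 7×3 + 7×2 + 8×2 + 6×3 = 69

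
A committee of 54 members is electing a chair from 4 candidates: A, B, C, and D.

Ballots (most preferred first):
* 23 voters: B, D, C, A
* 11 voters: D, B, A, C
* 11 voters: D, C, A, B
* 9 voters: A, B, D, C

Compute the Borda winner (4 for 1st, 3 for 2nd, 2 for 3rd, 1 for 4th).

A: 23×1 + 11×2 + 11×2 + 9×4 = 103
B: 23×4 + 11×3 + 11×1 + 9×3 = 163
C: 23×2 + 11×1 + 11×3 + 9×1 = 99
D: 23×3 + 11×4 + 11×4 + 9×2 = 175

D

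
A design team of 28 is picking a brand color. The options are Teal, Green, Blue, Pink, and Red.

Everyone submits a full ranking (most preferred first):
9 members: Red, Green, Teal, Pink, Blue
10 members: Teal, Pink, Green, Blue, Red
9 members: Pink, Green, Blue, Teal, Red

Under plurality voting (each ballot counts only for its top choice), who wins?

Teal

First-place votes: Teal 10, Green 0, Blue 0, Pink 9, Red 9.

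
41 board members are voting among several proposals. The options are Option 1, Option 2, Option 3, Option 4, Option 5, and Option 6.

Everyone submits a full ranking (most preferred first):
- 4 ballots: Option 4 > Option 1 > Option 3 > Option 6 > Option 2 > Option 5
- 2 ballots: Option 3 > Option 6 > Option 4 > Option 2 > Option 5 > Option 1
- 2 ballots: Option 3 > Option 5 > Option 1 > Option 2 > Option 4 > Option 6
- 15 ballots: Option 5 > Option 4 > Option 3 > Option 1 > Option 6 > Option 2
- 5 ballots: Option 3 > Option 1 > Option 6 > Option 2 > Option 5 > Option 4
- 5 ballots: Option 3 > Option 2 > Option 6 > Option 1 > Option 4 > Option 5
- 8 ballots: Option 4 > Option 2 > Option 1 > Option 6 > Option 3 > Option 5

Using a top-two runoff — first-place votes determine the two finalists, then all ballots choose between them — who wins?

Option 3

Round 1 first-place votes: Option 1 0, Option 2 0, Option 3 14, Option 4 12, Option 5 15, Option 6 0. Option 5 and Option 3 advance.
Runoff: Option 5 is ranked above Option 3 on 15 ballots, Option 3 above Option 5 on 26.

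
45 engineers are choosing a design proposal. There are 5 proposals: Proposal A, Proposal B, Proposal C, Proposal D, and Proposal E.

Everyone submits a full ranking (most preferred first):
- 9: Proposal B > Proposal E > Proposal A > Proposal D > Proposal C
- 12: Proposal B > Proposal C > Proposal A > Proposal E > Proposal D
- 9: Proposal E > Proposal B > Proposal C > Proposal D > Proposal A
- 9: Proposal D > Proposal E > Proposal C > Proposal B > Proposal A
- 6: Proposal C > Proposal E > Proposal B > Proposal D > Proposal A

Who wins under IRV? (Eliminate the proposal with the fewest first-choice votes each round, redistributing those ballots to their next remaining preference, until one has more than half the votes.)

Round 1: Proposal A 0, Proposal B 21, Proposal C 6, Proposal D 9, Proposal E 9. Proposal A eliminated.
Round 2: Proposal B 21, Proposal C 6, Proposal D 9, Proposal E 9. Proposal C eliminated.
Round 3: Proposal B 21, Proposal D 9, Proposal E 15. Proposal D eliminated.
Round 4: Proposal B 21, Proposal E 24. Proposal E has a majority (≥23).

Proposal E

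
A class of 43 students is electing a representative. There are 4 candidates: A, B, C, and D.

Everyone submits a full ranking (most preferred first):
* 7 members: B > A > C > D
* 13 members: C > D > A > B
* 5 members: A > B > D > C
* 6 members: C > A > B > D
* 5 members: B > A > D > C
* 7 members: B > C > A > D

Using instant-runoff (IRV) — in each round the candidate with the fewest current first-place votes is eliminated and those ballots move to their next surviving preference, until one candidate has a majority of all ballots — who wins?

Round 1: A 5, B 19, C 19, D 0. D eliminated.
Round 2: A 5, B 19, C 19. A eliminated.
Round 3: B 24, C 19. B has a majority (≥22).

B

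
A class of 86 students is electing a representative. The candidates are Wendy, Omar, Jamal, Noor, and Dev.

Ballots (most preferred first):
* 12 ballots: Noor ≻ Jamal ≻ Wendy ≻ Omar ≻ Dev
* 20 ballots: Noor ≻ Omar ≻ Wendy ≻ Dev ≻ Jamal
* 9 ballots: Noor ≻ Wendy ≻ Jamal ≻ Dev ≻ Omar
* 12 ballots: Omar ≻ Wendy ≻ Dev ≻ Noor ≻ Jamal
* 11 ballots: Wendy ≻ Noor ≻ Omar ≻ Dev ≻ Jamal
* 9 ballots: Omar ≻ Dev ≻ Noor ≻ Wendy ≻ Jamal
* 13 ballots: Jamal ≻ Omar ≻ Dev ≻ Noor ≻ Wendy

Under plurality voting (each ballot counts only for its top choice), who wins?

First-place votes: Wendy 11, Omar 21, Jamal 13, Noor 41, Dev 0.

Noor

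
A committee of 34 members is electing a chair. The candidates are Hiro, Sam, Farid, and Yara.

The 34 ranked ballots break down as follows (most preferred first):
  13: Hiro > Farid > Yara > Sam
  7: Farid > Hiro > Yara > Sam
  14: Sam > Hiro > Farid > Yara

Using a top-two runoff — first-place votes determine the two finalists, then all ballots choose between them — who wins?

Hiro

Round 1 first-place votes: Hiro 13, Sam 14, Farid 7, Yara 0. Sam and Hiro advance.
Runoff: Sam is ranked above Hiro on 14 ballots, Hiro above Sam on 20.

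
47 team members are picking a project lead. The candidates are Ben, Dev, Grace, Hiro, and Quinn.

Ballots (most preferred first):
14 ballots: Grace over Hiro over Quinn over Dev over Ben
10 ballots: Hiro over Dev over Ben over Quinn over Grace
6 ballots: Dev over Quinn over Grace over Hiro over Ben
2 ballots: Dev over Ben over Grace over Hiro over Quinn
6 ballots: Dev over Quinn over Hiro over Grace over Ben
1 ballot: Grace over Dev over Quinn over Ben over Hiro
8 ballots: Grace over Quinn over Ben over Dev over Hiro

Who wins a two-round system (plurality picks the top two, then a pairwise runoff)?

Dev

Round 1 first-place votes: Ben 0, Dev 14, Grace 23, Hiro 10, Quinn 0. Grace and Dev advance.
Runoff: Grace is ranked above Dev on 23 ballots, Dev above Grace on 24.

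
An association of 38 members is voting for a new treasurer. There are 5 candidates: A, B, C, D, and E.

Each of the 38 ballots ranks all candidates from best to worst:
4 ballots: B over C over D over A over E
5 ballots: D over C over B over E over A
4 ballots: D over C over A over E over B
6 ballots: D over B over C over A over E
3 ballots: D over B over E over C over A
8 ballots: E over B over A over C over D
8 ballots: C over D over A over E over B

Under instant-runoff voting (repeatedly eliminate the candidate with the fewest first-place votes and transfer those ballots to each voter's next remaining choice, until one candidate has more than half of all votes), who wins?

Round 1: A 0, B 4, C 8, D 18, E 8. A eliminated.
Round 2: B 4, C 8, D 18, E 8. B eliminated.
Round 3: C 12, D 18, E 8. E eliminated.
Round 4: C 20, D 18. C has a majority (≥20).

C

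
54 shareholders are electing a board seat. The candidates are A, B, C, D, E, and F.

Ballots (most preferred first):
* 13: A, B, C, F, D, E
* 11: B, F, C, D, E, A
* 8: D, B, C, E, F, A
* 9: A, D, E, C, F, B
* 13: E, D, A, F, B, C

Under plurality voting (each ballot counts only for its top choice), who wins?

First-place votes: A 22, B 11, C 0, D 8, E 13, F 0.

A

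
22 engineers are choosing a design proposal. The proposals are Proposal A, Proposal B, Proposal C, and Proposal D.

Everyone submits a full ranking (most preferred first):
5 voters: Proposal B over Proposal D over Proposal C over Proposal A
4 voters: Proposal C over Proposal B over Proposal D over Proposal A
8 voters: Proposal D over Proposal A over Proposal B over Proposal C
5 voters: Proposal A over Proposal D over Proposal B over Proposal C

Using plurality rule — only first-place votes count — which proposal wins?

Proposal D

First-place votes: Proposal A 5, Proposal B 5, Proposal C 4, Proposal D 8.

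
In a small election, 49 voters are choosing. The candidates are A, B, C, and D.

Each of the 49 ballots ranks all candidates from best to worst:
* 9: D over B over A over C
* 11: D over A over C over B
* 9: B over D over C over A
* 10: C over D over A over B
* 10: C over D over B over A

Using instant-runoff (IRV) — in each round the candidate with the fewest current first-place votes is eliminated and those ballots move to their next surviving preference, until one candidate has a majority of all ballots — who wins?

D

Round 1: A 0, B 9, C 20, D 20. A eliminated.
Round 2: B 9, C 20, D 20. B eliminated.
Round 3: C 20, D 29. D has a majority (≥25).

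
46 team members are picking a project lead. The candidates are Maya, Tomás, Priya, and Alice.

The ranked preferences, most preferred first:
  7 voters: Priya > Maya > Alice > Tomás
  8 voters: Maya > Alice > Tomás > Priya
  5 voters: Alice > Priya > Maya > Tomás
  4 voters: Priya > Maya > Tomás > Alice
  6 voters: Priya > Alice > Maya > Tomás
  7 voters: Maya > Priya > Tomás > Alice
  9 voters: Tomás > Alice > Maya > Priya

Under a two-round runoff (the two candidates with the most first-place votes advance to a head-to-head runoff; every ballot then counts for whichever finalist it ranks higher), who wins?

Maya

Round 1 first-place votes: Maya 15, Tomás 9, Priya 17, Alice 5. Priya and Maya advance.
Runoff: Priya is ranked above Maya on 22 ballots, Maya above Priya on 24.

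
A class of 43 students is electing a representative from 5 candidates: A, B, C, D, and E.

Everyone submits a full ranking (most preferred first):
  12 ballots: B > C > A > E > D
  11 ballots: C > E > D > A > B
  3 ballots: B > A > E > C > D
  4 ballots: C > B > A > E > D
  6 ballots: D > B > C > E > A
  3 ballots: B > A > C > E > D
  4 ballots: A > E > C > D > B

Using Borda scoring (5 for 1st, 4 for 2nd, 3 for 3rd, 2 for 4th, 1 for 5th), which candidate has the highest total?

A: 12×3 + 11×2 + 3×4 + 4×3 + 6×1 + 3×4 + 4×5 = 120
B: 12×5 + 11×1 + 3×5 + 4×4 + 6×4 + 3×5 + 4×1 = 145
C: 12×4 + 11×5 + 3×2 + 4×5 + 6×3 + 3×3 + 4×3 = 168
D: 12×1 + 11×3 + 3×1 + 4×1 + 6×5 + 3×1 + 4×2 = 93
E: 12×2 + 11×4 + 3×3 + 4×2 + 6×2 + 3×2 + 4×4 = 119

C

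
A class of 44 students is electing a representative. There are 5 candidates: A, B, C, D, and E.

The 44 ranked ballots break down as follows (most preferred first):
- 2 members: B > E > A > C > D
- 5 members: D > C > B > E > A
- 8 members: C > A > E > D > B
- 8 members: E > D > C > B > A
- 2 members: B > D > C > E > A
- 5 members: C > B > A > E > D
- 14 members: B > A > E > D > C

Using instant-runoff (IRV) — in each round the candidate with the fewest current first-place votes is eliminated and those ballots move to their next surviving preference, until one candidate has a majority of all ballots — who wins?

C

Round 1: A 0, B 18, C 13, D 5, E 8. A eliminated.
Round 2: B 18, C 13, D 5, E 8. D eliminated.
Round 3: B 18, C 18, E 8. E eliminated.
Round 4: B 18, C 26. C has a majority (≥23).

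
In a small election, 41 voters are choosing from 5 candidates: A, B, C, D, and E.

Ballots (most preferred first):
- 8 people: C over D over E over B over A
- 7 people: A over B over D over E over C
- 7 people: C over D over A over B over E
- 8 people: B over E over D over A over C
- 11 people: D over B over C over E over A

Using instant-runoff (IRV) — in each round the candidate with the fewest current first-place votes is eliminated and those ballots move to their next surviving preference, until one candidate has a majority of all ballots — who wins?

Round 1: A 7, B 8, C 15, D 11, E 0. E eliminated.
Round 2: A 7, B 8, C 15, D 11. A eliminated.
Round 3: B 15, C 15, D 11. D eliminated.
Round 4: B 26, C 15. B has a majority (≥21).

B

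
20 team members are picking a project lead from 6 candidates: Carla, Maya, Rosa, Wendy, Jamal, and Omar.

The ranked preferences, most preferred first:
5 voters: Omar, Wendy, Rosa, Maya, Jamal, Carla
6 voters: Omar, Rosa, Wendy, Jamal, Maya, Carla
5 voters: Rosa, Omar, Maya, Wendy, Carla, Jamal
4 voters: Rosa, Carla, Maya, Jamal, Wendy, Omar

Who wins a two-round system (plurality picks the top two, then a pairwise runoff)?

Round 1 first-place votes: Carla 0, Maya 0, Rosa 9, Wendy 0, Jamal 0, Omar 11. Omar and Rosa advance.
Runoff: Omar is ranked above Rosa on 11 ballots, Rosa above Omar on 9.

Omar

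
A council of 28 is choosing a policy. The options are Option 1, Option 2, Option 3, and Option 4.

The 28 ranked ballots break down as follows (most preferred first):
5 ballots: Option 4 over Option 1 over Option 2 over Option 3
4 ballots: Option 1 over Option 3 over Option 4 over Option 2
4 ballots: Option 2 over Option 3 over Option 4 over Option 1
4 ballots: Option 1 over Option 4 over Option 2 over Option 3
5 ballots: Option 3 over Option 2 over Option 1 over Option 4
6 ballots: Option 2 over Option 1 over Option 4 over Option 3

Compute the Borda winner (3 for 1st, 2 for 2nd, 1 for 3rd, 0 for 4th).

Option 1: 5×2 + 4×3 + 4×0 + 4×3 + 5×1 + 6×2 = 51
Option 2: 5×1 + 4×0 + 4×3 + 4×1 + 5×2 + 6×3 = 49
Option 3: 5×0 + 4×2 + 4×2 + 4×0 + 5×3 + 6×0 = 31
Option 4: 5×3 + 4×1 + 4×1 + 4×2 + 5×0 + 6×1 = 37

Option 1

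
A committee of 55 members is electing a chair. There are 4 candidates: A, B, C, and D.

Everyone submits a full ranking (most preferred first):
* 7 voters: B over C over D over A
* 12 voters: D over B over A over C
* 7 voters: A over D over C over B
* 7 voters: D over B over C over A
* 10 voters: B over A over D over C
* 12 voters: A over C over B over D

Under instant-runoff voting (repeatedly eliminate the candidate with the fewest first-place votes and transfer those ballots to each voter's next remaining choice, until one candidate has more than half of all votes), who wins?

A

Round 1: A 19, B 17, C 0, D 19. C eliminated.
Round 2: A 19, B 17, D 19. B eliminated.
Round 3: A 29, D 26. A has a majority (≥28).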